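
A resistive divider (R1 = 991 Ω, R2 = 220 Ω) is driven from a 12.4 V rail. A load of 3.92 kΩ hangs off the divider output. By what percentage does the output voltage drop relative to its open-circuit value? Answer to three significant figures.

4.39 %

The divider's output (Thévenin) resistance is R1‖R2 = 180.0 Ω.
Fractional drop under load = R_th/(R_th + R_L) = 180.0 / (180.0 + 3920) = 0.04391.
So the output falls by 4.39 %.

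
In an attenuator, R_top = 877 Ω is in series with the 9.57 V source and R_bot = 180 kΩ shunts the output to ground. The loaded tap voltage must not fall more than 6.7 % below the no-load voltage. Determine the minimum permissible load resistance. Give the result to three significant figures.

R_L(min) ≈ 12.2 kΩ

Output resistance R_th = R_top‖R_bot = (877 × 180000)/180900 = 872.7 Ω.
The fractional drop is R_th/(R_th + R_L); requiring this ≤ 0.0670 gives R_L ≥ R_th(1/0.0670 − 1) = 872.7 × 13.93 = 12.2 kΩ.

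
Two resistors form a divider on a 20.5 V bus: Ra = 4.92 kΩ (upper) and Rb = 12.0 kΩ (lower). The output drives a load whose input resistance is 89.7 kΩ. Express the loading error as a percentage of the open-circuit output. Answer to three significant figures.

The divider's output (Thévenin) resistance is Ra‖Rb = 3.489 kΩ.
Fractional drop under load = R_th/(R_th + R_L) = 3.489 / (3.489 + 89.7) = 0.03744.
So the output falls by 3.74 %.

3.74 %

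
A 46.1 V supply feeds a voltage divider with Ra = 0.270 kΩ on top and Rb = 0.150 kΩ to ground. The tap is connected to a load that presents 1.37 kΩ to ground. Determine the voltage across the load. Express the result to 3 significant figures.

The load sits in parallel with Rb: Rb‖R_L = (150 × 1370) / (150 + 1370) = 135.2 Ω.
V_out = 46.1 × 135.2 / (270 + 135.2) = 46.1 × 135.2/405.2 = 15.4 V.

V_out ≈ 15.4 V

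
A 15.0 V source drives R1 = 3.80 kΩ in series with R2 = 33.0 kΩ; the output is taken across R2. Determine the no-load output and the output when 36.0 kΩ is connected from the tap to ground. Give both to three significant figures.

Open-circuit: V = 15.0 × 33.0/(3.80 + 33.0) = 13.5 V.
With the load, R2 becomes R2‖R_L = 17.22 kΩ, so V = 15.0 × 17.22/21.02 = 12.3 V.

Unloaded: 13.5 V; loaded: 12.3 V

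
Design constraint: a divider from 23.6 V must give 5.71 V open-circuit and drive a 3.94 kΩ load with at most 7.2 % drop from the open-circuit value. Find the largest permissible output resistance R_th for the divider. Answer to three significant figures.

Loading drop = R_th/(R_th + R_L) ≤ 0.0720, so R_th ≤ R_L · ε/(1−ε) = 3.94 kΩ × 0.0720/0.9280 = 306 Ω.

R_th ≤ 306 Ω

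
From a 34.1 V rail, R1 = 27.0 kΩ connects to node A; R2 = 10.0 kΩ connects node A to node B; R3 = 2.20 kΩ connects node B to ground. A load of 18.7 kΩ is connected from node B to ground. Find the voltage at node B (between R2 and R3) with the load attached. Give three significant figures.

V ≈ 1.72 V

At node B, R3 is in parallel with the load: R3‖R_L = 1.968 kΩ.
Below node A the resistance is R2 + (R3‖R_L) = 11.97 kΩ, so V_A = 34.1 × 11.97/38.97 = 10.47 V.
Then V_B = V_A × (R3‖R_L)/(R2 + R3‖R_L) = 10.47 × 1.968/11.97 = 1.72 V.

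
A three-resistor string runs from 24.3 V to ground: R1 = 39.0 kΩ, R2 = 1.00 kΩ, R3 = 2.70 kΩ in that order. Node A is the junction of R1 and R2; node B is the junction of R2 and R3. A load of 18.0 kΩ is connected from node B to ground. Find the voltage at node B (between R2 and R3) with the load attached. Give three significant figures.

At node B, R3 is in parallel with the load: R3‖R_L = 2.348 kΩ.
Below node A the resistance is R2 + (R3‖R_L) = 3.348 kΩ, so V_A = 24.3 × 3.348/42.35 = 1.921 V.
Then V_B = V_A × (R3‖R_L)/(R2 + R3‖R_L) = 1.921 × 2.348/3.348 = 1.35 V.

V ≈ 1.35 V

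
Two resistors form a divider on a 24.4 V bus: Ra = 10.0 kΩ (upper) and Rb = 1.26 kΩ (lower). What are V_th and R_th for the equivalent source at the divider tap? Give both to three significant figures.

V_th is the open-circuit tap voltage: 24.4 × 1.26/(10.0 + 1.26) = 2.73 V.
With the supply zeroed, Ra and Rb appear in parallel from the tap: R_th = Ra‖Rb = (10.0 × 1.26)/11.26 = 1.12 kΩ.

V_th = 2.73 V, R_th = 1.12 kΩ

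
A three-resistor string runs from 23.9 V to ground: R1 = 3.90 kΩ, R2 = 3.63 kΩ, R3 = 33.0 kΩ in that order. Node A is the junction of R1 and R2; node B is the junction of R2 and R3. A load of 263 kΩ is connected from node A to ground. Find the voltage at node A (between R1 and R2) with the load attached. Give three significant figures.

V ≈ 21.3 V

Below node A the series string R2+R3 = 36.63 kΩ sits in parallel with the 263 kΩ load: 32.15 kΩ.
V_A = 23.9 × 32.15/(3.90 + 32.15) = 21.3 V.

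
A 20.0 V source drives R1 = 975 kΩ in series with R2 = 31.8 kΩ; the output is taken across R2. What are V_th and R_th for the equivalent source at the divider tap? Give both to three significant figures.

V_th is the open-circuit tap voltage: 20.0 × 31.8/(975 + 31.8) = 0.632 V.
With the supply zeroed, R1 and R2 appear in parallel from the tap: R_th = R1‖R2 = (975 × 31.8)/1007 = 30.8 kΩ.

V_th = 0.632 V, R_th = 30.8 kΩ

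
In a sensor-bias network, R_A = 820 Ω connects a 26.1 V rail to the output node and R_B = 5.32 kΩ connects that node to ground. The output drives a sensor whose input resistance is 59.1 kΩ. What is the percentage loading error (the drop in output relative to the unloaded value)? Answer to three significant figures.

The divider's output (Thévenin) resistance is R_A‖R_B = 710.5 Ω.
Fractional drop under load = R_th/(R_th + R_L) = 710.5 / (710.5 + 59100) = 0.01188.
So the output falls by 1.19 %.

1.19 %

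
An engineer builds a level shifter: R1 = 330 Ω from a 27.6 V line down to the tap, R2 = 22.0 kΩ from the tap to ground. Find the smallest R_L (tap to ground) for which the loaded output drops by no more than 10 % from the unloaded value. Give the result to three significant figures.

Output resistance R_th = R1‖R2 = (330 × 22000)/22330 = 325.1 Ω.
The fractional drop is R_th/(R_th + R_L); requiring this ≤ 0.100 gives R_L ≥ R_th(1/0.100 − 1) = 325.1 × 9.000 = 2.93 kΩ.

R_L(min) ≈ 2.93 kΩ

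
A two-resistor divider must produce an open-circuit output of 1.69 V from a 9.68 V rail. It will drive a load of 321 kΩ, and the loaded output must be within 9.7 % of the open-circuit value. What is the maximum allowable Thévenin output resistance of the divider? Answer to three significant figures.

Loading drop = R_th/(R_th + R_L) ≤ 0.0970, so R_th ≤ R_L · ε/(1−ε) = 321 kΩ × 0.0970/0.9030 = 34.5 kΩ.

R_th ≤ 34.5 kΩ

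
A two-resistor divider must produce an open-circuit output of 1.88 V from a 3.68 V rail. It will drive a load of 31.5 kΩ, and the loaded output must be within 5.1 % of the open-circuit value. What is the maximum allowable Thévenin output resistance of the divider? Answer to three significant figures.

R_th ≤ 1.69 kΩ

Loading drop = R_th/(R_th + R_L) ≤ 0.0510, so R_th ≤ R_L · ε/(1−ε) = 31.5 kΩ × 0.0510/0.9490 = 1.69 kΩ.
(Any R1, R2 with R2/(R1+R2) = 0.511 and R1‖R2 ≤ 1.69 kΩ will meet the spec.)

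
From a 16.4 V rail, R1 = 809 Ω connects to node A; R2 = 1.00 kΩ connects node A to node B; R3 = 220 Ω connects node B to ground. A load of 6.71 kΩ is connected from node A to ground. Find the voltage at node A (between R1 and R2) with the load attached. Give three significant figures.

Below node A the series string R2+R3 = 1220 Ω sits in parallel with the 6710 Ω load: 1032 Ω.
V_A = 16.4 × 1032/(809 + 1032) = 9.19 V.

V ≈ 9.19 V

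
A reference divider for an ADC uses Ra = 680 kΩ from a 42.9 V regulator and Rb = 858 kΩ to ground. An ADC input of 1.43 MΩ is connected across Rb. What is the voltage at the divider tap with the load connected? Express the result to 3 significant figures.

V_out ≈ 18.9 V

The load sits in parallel with Rb: Rb‖R_L = (858 × 1430) / (858 + 1430) = 536.2 kΩ.
V_out = 42.9 × 536.2 / (680 + 536.2) = 42.9 × 536.2/1216 = 18.9 V.
(Unloaded it would have been 23.9 V.)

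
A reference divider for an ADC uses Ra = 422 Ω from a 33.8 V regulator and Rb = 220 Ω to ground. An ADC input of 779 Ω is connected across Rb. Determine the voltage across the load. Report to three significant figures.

The load sits in parallel with Rb: Rb‖R_L = (220 × 779) / (220 + 779) = 171.6 Ω.
V_out = 33.8 × 171.6 / (422 + 171.6) = 33.8 × 171.6/593.6 = 9.77 V.
(Unloaded it would have been 11.6 V.)

V_out ≈ 9.77 V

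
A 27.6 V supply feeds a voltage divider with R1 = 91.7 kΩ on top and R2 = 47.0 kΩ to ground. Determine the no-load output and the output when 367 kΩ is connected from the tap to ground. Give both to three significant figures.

Unloaded: 9.35 V; loaded: 8.62 V

Open-circuit: V = 27.6 × 47.0/(91.7 + 47.0) = 9.35 V.
With the load, R2 becomes R2‖R_L = 41.66 kΩ, so V = 27.6 × 41.66/133.4 = 8.62 V.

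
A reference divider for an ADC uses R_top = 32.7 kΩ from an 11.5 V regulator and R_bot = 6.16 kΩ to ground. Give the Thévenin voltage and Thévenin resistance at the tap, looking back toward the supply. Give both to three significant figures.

V_th is the open-circuit tap voltage: 11.5 × 6.16/(32.7 + 6.16) = 1.82 V.
With the supply zeroed, R_top and R_bot appear in parallel from the tap: R_th = R_top‖R_bot = (32.7 × 6.16)/38.86 = 5.18 kΩ.

V_th = 1.82 V, R_th = 5.18 kΩ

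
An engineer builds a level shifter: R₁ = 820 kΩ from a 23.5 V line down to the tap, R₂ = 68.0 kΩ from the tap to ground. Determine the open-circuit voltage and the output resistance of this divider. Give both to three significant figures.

V_th is the open-circuit tap voltage: 23.5 × 68.0/(820 + 68.0) = 1.80 V.
With the supply zeroed, R₁ and R₂ appear in parallel from the tap: R_th = R₁‖R₂ = (820 × 68.0)/888.0 = 62.8 kΩ.

V_th = 1.80 V, R_th = 62.8 kΩ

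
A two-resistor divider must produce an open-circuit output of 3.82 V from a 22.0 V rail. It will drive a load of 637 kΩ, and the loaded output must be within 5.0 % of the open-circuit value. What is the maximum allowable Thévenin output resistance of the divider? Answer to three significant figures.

R_th ≤ 33.5 kΩ

Loading drop = R_th/(R_th + R_L) ≤ 0.0500, so R_th ≤ R_L · ε/(1−ε) = 637 kΩ × 0.0500/0.9500 = 33.5 kΩ.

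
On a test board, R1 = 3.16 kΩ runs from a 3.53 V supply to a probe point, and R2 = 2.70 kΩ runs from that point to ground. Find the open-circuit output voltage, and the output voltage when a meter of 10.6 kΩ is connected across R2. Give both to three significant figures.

Unloaded: 1.63 V; loaded: 1.43 V

Open-circuit: V = 3.53 × 2.70/(3.16 + 2.70) = 1.63 V.
With the load, R2 becomes R2‖R_L = 2.152 kΩ, so V = 3.53 × 2.152/5.312 = 1.43 V.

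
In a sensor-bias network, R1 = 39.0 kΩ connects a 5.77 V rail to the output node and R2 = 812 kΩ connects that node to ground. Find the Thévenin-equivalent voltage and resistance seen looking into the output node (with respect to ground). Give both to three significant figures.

V_th = 5.51 V, R_th = 37.2 kΩ

V_th is the open-circuit tap voltage: 5.77 × 812/(39.0 + 812) = 5.51 V.
With the supply zeroed, R1 and R2 appear in parallel from the tap: R_th = R1‖R2 = (39.0 × 812)/851.0 = 37.2 kΩ.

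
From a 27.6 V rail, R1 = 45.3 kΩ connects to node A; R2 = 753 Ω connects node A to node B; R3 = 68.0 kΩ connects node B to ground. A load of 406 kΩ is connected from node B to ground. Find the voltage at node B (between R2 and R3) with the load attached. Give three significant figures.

V ≈ 15.4 V

At node B, R3 is in parallel with the load: R3‖R_L = 58240 Ω.
Below node A the resistance is R2 + (R3‖R_L) = 59000 Ω, so V_A = 27.6 × 59000/104300 = 15.61 V.
Then V_B = V_A × (R3‖R_L)/(R2 + R3‖R_L) = 15.61 × 58240/59000 = 15.4 V.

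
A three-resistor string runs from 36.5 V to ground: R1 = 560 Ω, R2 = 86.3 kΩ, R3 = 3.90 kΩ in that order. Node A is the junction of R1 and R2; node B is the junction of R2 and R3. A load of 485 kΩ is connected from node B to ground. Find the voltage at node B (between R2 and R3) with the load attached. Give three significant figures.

At node B, R3 is in parallel with the load: R3‖R_L = 3869 Ω.
Below node A the resistance is R2 + (R3‖R_L) = 90170 Ω, so V_A = 36.5 × 90170/90730 = 36.27 V.
Then V_B = V_A × (R3‖R_L)/(R2 + R3‖R_L) = 36.27 × 3869/90170 = 1.56 V.

V ≈ 1.56 V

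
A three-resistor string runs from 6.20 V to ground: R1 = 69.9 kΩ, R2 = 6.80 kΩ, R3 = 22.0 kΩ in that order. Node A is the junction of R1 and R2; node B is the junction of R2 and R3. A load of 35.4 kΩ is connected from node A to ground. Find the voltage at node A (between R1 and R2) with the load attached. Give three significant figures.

Below node A the series string R2+R3 = 28.80 kΩ sits in parallel with the 35.4 kΩ load: 15.88 kΩ.
V_A = 6.20 × 15.88/(69.9 + 15.88) = 1.15 V.

V ≈ 1.15 V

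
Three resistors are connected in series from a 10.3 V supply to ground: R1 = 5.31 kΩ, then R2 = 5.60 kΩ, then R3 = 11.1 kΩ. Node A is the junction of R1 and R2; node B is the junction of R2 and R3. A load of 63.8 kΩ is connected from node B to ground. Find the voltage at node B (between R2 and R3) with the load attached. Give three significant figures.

At node B, R3 is in parallel with the load: R3‖R_L = 9.455 kΩ.
Below node A the resistance is R2 + (R3‖R_L) = 15.06 kΩ, so V_A = 10.3 × 15.06/20.37 = 7.614 V.
Then V_B = V_A × (R3‖R_L)/(R2 + R3‖R_L) = 7.614 × 9.455/15.06 = 4.78 V.

V ≈ 4.78 V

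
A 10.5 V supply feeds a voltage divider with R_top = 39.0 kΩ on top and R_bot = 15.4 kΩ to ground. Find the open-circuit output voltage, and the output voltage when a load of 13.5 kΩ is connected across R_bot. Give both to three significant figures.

Open-circuit: V = 10.5 × 15.4/(39.0 + 15.4) = 2.97 V.
With the load, R_bot becomes R_bot‖R_L = 7.194 kΩ, so V = 10.5 × 7.194/46.19 = 1.64 V.

Unloaded: 2.97 V; loaded: 1.64 V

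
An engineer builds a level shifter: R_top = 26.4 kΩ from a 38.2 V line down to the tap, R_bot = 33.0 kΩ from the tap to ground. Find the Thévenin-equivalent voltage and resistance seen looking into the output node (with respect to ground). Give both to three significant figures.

V_th = 21.2 V, R_th = 14.7 kΩ

V_th is the open-circuit tap voltage: 38.2 × 33.0/(26.4 + 33.0) = 21.2 V.
With the supply zeroed, R_top and R_bot appear in parallel from the tap: R_th = R_top‖R_bot = (26.4 × 33.0)/59.40 = 14.7 kΩ.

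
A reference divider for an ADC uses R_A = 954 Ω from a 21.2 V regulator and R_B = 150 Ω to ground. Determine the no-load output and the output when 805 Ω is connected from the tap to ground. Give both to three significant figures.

Unloaded: 2.88 V; loaded: 2.48 V

Open-circuit: V = 21.2 × 150/(954 + 150) = 2.88 V.
With the load, R_B becomes R_B‖R_L = 126.4 Ω, so V = 21.2 × 126.4/1080 = 2.48 V.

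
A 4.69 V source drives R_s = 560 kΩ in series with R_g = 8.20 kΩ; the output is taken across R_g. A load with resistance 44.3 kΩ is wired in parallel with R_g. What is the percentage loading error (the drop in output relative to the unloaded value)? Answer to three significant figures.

15.4 %

The divider's output (Thévenin) resistance is R_s‖R_g = 8.082 kΩ.
Fractional drop under load = R_th/(R_th + R_L) = 8.082 / (8.082 + 44.3) = 0.1543.
So the output falls by 15.4 %.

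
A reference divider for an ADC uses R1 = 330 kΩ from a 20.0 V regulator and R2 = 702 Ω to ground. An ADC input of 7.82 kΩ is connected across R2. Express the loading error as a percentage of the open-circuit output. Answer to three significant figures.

Unloaded V = 20.0 × 702/330700 = 0.042455 V.
Loaded: R2‖R_L = 644.2 Ω, giving V = 20.0 × 644.2/330600 = 0.038965 V.
Drop = (0.042455 − 0.038965) / 0.042455 = 8.22 %.

8.22 %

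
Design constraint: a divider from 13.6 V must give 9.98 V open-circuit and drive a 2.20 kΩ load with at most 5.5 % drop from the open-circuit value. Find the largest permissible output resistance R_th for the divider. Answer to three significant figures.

R_th ≤ 128 Ω

Loading drop = R_th/(R_th + R_L) ≤ 0.0550, so R_th ≤ R_L · ε/(1−ε) = 2.20 kΩ × 0.0550/0.9450 = 128 Ω.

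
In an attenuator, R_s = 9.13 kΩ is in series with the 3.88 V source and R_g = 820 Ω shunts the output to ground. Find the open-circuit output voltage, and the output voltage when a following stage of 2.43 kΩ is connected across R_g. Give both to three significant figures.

Open-circuit: V = 3.88 × 820/(9130 + 820) = 0.320 V.
With the load, R_g becomes R_g‖R_L = 613.1 Ω, so V = 3.88 × 613.1/9743 = 0.244 V.

Unloaded: 0.320 V; loaded: 0.244 V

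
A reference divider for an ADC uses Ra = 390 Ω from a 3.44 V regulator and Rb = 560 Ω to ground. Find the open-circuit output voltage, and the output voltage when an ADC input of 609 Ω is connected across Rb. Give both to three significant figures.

Unloaded: 2.03 V; loaded: 1.47 V

Open-circuit: V = 3.44 × 560/(390 + 560) = 2.03 V.
With the load, Rb becomes Rb‖R_L = 291.7 Ω, so V = 3.44 × 291.7/681.7 = 1.47 V.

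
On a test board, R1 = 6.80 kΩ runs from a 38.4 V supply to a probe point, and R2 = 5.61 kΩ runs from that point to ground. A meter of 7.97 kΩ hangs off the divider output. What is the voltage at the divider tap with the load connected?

The load sits in parallel with R2: R2‖R_L = (5.61 × 7.97) / (5.61 + 7.97) = 3.292 kΩ.
V_out = 38.4 × 3.292 / (6.80 + 3.292) = 38.4 × 3.292/10.09 = 12.5 V.
(Unloaded it would have been 17.4 V.)

V_out ≈ 12.5 V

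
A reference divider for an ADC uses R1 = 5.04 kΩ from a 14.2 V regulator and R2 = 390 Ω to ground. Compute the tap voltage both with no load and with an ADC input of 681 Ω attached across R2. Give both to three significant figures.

Open-circuit: V = 14.2 × 390/(5040 + 390) = 1.02 V.
With the load, R2 becomes R2‖R_L = 248.0 Ω, so V = 14.2 × 248.0/5288 = 0.666 V.

Unloaded: 1.02 V; loaded: 0.666 V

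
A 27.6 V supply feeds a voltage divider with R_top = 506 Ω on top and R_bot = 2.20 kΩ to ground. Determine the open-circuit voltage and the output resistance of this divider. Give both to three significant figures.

V_th = 22.4 V, R_th = 411 Ω

V_th is the open-circuit tap voltage: 27.6 × 2200/(506 + 2200) = 22.4 V.
With the supply zeroed, R_top and R_bot appear in parallel from the tap: R_th = R_top‖R_bot = (506 × 2200)/2706 = 411 Ω.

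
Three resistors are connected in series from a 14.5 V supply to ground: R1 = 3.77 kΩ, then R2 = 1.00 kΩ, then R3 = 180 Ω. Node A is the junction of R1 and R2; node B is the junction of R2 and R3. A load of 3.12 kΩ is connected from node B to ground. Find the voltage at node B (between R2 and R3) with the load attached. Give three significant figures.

At node B, R3 is in parallel with the load: R3‖R_L = 170.2 Ω.
Below node A the resistance is R2 + (R3‖R_L) = 1170 Ω, so V_A = 14.5 × 1170/4940 = 3.435 V.
Then V_B = V_A × (R3‖R_L)/(R2 + R3‖R_L) = 3.435 × 170.2/1170 = 0.500 V.

V ≈ 0.500 V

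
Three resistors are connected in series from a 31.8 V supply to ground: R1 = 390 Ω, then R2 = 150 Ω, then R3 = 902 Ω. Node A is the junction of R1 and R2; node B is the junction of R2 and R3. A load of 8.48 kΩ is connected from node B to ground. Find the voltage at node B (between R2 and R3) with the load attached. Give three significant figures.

V ≈ 19.1 V

At node B, R3 is in parallel with the load: R3‖R_L = 815.3 Ω.
Below node A the resistance is R2 + (R3‖R_L) = 965.3 Ω, so V_A = 31.8 × 965.3/1355 = 22.65 V.
Then V_B = V_A × (R3‖R_L)/(R2 + R3‖R_L) = 22.65 × 815.3/965.3 = 19.1 V.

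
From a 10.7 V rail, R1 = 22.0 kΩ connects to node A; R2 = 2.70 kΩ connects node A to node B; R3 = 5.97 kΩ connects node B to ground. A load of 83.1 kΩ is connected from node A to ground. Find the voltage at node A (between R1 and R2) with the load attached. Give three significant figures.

V ≈ 2.81 V

Below node A the series string R2+R3 = 8.670 kΩ sits in parallel with the 83.1 kΩ load: 7.851 kΩ.
V_A = 10.7 × 7.851/(22.0 + 7.851) = 2.81 V.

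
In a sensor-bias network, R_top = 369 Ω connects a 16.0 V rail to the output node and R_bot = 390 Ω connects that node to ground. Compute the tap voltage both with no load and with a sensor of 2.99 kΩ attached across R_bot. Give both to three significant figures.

Unloaded: 8.22 V; loaded: 7.73 V

Open-circuit: V = 16.0 × 390/(369 + 390) = 8.22 V.
With the load, R_bot becomes R_bot‖R_L = 345.0 Ω, so V = 16.0 × 345.0/714.0 = 7.73 V.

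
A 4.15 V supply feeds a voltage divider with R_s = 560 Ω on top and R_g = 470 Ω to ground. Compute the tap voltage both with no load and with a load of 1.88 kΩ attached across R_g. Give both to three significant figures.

Open-circuit: V = 4.15 × 470/(560 + 470) = 1.89 V.
With the load, R_g becomes R_g‖R_L = 376.0 Ω, so V = 4.15 × 376.0/936.0 = 1.67 V.

Unloaded: 1.89 V; loaded: 1.67 V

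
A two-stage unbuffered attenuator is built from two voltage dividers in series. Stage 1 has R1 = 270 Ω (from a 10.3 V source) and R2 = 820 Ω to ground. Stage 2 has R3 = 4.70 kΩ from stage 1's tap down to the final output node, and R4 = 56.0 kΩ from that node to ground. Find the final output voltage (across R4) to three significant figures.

V_out ≈ 7.12 V

Stage 2 presents R3+R4 = 60700 Ω as a load on stage 1's tap.
Stage 1's lower leg becomes R2‖(R3+R4) = 809.1 Ω, so V_mid = 10.3 × 809.1/1079 = 7.723 V.
Stage 2 is itself unloaded: V_out = V_mid × R4/(R3+R4) = 7.723 × 56000/60700 = 7.12 V.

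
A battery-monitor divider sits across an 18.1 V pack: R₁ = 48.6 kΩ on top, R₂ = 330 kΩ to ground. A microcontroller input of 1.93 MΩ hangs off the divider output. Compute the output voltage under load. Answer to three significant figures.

The load sits in parallel with R₂: R₂‖R_L = (330 × 1930) / (330 + 1930) = 281.8 kΩ.
V_out = 18.1 × 281.8 / (48.6 + 281.8) = 18.1 × 281.8/330.4 = 15.4 V.

V_out ≈ 15.4 V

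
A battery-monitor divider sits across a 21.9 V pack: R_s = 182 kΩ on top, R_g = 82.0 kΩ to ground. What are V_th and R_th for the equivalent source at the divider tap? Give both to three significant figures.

V_th = 6.80 V, R_th = 56.5 kΩ

V_th is the open-circuit tap voltage: 21.9 × 82.0/(182 + 82.0) = 6.80 V.
With the supply zeroed, R_s and R_g appear in parallel from the tap: R_th = R_s‖R_g = (182 × 82.0)/264.0 = 56.5 kΩ.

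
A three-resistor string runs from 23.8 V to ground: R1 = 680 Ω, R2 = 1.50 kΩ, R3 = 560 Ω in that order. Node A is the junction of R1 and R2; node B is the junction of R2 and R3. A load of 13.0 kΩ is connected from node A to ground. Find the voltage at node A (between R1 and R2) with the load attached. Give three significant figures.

V ≈ 17.2 V

Below node A the series string R2+R3 = 2060 Ω sits in parallel with the 13000 Ω load: 1778 Ω.
V_A = 23.8 × 1778/(680 + 1778) = 17.2 V.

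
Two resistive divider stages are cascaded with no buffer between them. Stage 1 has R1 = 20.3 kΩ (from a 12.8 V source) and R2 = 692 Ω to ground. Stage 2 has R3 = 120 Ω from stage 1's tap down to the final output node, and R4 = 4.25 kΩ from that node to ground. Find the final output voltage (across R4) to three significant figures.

Stage 2 presents R3+R4 = 4370 Ω as a load on stage 1's tap.
Stage 1's lower leg becomes R2‖(R3+R4) = 597.4 Ω, so V_mid = 12.8 × 597.4/20900 = 0.3659 V.
Stage 2 is itself unloaded: V_out = V_mid × R4/(R3+R4) = 0.3659 × 4250/4370 = 0.356 V.

V_out ≈ 0.356 V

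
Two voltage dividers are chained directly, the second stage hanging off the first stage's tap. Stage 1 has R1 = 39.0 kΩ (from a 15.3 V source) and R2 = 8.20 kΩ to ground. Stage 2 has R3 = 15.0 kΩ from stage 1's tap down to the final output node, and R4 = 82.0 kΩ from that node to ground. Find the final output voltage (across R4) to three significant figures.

Stage 2 presents R3+R4 = 97.00 kΩ as a load on stage 1's tap.
Stage 1's lower leg becomes R2‖(R3+R4) = 7.561 kΩ, so V_mid = 15.3 × 7.561/46.56 = 2.485 V.
Stage 2 is itself unloaded: V_out = V_mid × R4/(R3+R4) = 2.485 × 82.0/97.00 = 2.10 V.

V_out ≈ 2.10 V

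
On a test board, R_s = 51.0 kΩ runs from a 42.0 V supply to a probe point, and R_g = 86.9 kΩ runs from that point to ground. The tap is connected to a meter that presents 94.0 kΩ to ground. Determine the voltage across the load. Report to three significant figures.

The load sits in parallel with R_g: R_g‖R_L = (86.9 × 94.0) / (86.9 + 94.0) = 45.16 kΩ.
V_out = 42.0 × 45.16 / (51.0 + 45.16) = 42.0 × 45.16/96.16 = 19.7 V.
(Unloaded it would have been 26.5 V.)

V_out ≈ 19.7 V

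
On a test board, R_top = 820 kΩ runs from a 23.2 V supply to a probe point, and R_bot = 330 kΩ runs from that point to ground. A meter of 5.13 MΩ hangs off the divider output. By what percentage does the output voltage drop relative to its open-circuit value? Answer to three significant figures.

The divider's output (Thévenin) resistance is R_top‖R_bot = 235.3 kΩ.
Fractional drop under load = R_th/(R_th + R_L) = 235.3 / (235.3 + 5130) = 0.04386.
So the output falls by 4.39 %.

4.39 %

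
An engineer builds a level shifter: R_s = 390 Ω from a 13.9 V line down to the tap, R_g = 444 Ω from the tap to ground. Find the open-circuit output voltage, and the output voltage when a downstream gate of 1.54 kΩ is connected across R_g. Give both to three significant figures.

Open-circuit: V = 13.9 × 444/(390 + 444) = 7.40 V.
With the load, R_g becomes R_g‖R_L = 344.6 Ω, so V = 13.9 × 344.6/734.6 = 6.52 V.

Unloaded: 7.40 V; loaded: 6.52 V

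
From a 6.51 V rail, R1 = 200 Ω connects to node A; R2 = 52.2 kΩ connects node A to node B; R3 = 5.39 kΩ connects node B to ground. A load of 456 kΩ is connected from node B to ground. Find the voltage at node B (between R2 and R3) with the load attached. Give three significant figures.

V ≈ 0.601 V

At node B, R3 is in parallel with the load: R3‖R_L = 5327 Ω.
Below node A the resistance is R2 + (R3‖R_L) = 57530 Ω, so V_A = 6.51 × 57530/57730 = 6.487 V.
Then V_B = V_A × (R3‖R_L)/(R2 + R3‖R_L) = 6.487 × 5327/57530 = 0.601 V.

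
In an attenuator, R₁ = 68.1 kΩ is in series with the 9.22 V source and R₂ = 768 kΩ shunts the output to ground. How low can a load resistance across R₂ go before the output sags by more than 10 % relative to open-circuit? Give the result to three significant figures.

Output resistance R_th = R₁‖R₂ = (68.1 × 768)/836.1 = 62.55 kΩ.
The fractional drop is R_th/(R_th + R_L); requiring this ≤ 0.100 gives R_L ≥ R_th(1/0.100 − 1) = 62.55 × 9.000 = 563 kΩ.

R_L(min) ≈ 563 kΩ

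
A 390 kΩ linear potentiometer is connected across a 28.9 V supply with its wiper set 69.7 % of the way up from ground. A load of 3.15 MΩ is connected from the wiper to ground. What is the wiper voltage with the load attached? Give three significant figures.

The wiper splits the pot into (1−α)R = 118.2 kΩ above and αR = 271.8 kΩ below.
Lower section ‖ load = 250.2 kΩ.
V_wiper = 28.9 × 250.2/(118.2 + 250.2) = 19.6 V.

V ≈ 19.6 V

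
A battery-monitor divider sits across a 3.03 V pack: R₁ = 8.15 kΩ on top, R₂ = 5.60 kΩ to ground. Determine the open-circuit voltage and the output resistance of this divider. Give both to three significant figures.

V_th is the open-circuit tap voltage: 3.03 × 5.60/(8.15 + 5.60) = 1.23 V.
With the supply zeroed, R₁ and R₂ appear in parallel from the tap: R_th = R₁‖R₂ = (8.15 × 5.60)/13.75 = 3.32 kΩ.

V_th = 1.23 V, R_th = 3.32 kΩ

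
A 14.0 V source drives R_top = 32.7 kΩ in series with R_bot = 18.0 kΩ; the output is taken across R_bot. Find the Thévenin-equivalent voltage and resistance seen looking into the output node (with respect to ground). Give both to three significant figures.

V_th is the open-circuit tap voltage: 14.0 × 18.0/(32.7 + 18.0) = 4.97 V.
With the supply zeroed, R_top and R_bot appear in parallel from the tap: R_th = R_top‖R_bot = (32.7 × 18.0)/50.70 = 11.6 kΩ.

V_th = 4.97 V, R_th = 11.6 kΩ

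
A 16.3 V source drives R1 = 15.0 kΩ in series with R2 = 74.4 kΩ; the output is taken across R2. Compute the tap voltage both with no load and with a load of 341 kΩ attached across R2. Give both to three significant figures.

Unloaded: 13.6 V; loaded: 13.1 V

Open-circuit: V = 16.3 × 74.4/(15.0 + 74.4) = 13.6 V.
With the load, R2 becomes R2‖R_L = 61.07 kΩ, so V = 16.3 × 61.07/76.07 = 13.1 V.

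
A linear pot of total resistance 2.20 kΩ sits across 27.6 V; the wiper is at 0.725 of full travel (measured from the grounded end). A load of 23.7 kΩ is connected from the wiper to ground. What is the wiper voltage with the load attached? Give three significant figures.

The wiper splits the pot into (1−α)R = 605.0 Ω above and αR = 1595 Ω below.
Lower section ‖ load = 1494 Ω.
V_wiper = 27.6 × 1494/(605.0 + 1494) = 19.6 V.

V ≈ 19.6 V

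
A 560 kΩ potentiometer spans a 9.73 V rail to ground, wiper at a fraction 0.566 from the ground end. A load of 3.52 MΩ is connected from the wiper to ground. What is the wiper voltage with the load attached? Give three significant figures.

The wiper splits the pot into (1−α)R = 243.0 kΩ above and αR = 317.0 kΩ below.
Lower section ‖ load = 290.8 kΩ.
V_wiper = 9.73 × 290.8/(243.0 + 290.8) = 5.30 V.

V ≈ 5.30 V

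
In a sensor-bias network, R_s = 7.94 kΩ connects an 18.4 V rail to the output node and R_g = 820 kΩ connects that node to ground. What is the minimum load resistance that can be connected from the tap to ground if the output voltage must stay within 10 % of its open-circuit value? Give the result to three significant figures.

R_L(min) ≈ 70.8 kΩ

Output resistance R_th = R_s‖R_g = (7.94 × 820)/827.9 = 7.864 kΩ.
The fractional drop is R_th/(R_th + R_L); requiring this ≤ 0.100 gives R_L ≥ R_th(1/0.100 − 1) = 7.864 × 9.000 = 70.8 kΩ.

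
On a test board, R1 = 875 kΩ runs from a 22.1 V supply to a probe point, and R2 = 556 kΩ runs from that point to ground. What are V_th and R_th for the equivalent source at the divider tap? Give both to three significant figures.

V_th = 8.59 V, R_th = 340 kΩ

V_th is the open-circuit tap voltage: 22.1 × 556/(875 + 556) = 8.59 V.
With the supply zeroed, R1 and R2 appear in parallel from the tap: R_th = R1‖R2 = (875 × 556)/1431 = 340 kΩ.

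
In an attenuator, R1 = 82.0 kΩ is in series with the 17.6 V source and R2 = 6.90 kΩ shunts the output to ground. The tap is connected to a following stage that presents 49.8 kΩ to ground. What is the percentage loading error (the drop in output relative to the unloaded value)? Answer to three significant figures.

11.3 %

Unloaded V = 17.6 × 6.90/88.90 = 1.3660 V.
Loaded: R2‖R_L = 6.060 kΩ, giving V = 17.6 × 6.060/88.06 = 1.2112 V.
Drop = (1.3660 − 1.2112) / 1.3660 = 11.3 %.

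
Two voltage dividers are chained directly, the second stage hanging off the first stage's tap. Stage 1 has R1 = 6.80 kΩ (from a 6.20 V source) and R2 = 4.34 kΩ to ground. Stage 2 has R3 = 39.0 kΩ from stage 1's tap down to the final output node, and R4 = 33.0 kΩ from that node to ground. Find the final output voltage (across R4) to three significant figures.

V_out ≈ 1.07 V

Stage 2 presents R3+R4 = 72.00 kΩ as a load on stage 1's tap.
Stage 1's lower leg becomes R2‖(R3+R4) = 4.093 kΩ, so V_mid = 6.20 × 4.093/10.89 = 2.330 V.
Stage 2 is itself unloaded: V_out = V_mid × R4/(R3+R4) = 2.330 × 33.0/72.00 = 1.07 V.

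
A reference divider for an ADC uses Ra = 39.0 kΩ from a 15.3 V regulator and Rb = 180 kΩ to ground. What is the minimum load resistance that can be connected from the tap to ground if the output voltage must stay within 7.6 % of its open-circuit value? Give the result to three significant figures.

R_L(min) ≈ 390 kΩ

Output resistance R_th = Ra‖Rb = (39.0 × 180)/219.0 = 32.05 kΩ.
The fractional drop is R_th/(R_th + R_L); requiring this ≤ 0.0760 gives R_L ≥ R_th(1/0.0760 − 1) = 32.05 × 12.16 = 390 kΩ.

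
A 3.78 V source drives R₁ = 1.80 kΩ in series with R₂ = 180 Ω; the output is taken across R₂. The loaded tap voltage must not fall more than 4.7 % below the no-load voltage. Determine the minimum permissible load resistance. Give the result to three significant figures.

R_L(min) ≈ 3.32 kΩ

Output resistance R_th = R₁‖R₂ = (1800 × 180)/1980 = 163.6 Ω.
The fractional drop is R_th/(R_th + R_L); requiring this ≤ 0.0470 gives R_L ≥ R_th(1/0.0470 − 1) = 163.6 × 20.28 = 3.32 kΩ.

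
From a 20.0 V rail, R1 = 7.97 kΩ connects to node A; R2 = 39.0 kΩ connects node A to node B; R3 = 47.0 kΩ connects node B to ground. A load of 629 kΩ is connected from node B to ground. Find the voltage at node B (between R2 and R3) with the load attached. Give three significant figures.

At node B, R3 is in parallel with the load: R3‖R_L = 43.73 kΩ.
Below node A the resistance is R2 + (R3‖R_L) = 82.73 kΩ, so V_A = 20.0 × 82.73/90.70 = 18.24 V.
Then V_B = V_A × (R3‖R_L)/(R2 + R3‖R_L) = 18.24 × 43.73/82.73 = 9.64 V.

V ≈ 9.64 V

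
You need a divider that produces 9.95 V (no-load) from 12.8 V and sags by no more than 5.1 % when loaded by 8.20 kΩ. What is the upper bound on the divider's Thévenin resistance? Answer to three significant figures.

R_th ≤ 441 Ω

Loading drop = R_th/(R_th + R_L) ≤ 0.0510, so R_th ≤ R_L · ε/(1−ε) = 8.20 kΩ × 0.0510/0.9490 = 441 Ω.
(Any R1, R2 with R2/(R1+R2) = 0.777 and R1‖R2 ≤ 441 Ω will meet the spec.)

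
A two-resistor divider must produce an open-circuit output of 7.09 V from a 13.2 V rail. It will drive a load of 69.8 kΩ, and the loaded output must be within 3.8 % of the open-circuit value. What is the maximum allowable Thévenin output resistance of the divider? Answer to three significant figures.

R_th ≤ 2.76 kΩ

Loading drop = R_th/(R_th + R_L) ≤ 0.0380, so R_th ≤ R_L · ε/(1−ε) = 69.8 kΩ × 0.0380/0.9620 = 2.76 kΩ.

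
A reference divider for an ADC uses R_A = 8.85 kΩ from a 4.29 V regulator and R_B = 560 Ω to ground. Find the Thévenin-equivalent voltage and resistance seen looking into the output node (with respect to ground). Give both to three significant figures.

V_th = 0.255 V, R_th = 527 Ω

V_th is the open-circuit tap voltage: 4.29 × 560/(8850 + 560) = 0.255 V.
With the supply zeroed, R_A and R_B appear in parallel from the tap: R_th = R_A‖R_B = (8850 × 560)/9410 = 527 Ω.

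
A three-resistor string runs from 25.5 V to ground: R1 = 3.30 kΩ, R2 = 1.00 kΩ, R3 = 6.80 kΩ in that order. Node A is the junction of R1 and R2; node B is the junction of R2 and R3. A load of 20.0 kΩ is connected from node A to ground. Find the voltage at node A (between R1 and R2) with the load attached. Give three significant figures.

V ≈ 16.1 V

Below node A the series string R2+R3 = 7.800 kΩ sits in parallel with the 20.0 kΩ load: 5.612 kΩ.
V_A = 25.5 × 5.612/(3.30 + 5.612) = 16.1 V.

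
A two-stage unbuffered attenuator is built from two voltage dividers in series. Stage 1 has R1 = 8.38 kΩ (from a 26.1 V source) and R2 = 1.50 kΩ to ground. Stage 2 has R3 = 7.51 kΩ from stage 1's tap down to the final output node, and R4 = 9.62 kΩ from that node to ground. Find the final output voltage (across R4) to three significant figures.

V_out ≈ 2.07 V

Stage 2 presents R3+R4 = 17.13 kΩ as a load on stage 1's tap.
Stage 1's lower leg becomes R2‖(R3+R4) = 1.379 kΩ, so V_mid = 26.1 × 1.379/9.759 = 3.689 V.
Stage 2 is itself unloaded: V_out = V_mid × R4/(R3+R4) = 3.689 × 9.62/17.13 = 2.07 V.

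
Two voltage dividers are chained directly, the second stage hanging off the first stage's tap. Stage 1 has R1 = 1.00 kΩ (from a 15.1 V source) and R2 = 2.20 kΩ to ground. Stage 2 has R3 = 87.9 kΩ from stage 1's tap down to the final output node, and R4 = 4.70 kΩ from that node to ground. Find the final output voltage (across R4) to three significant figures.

Stage 2 presents R3+R4 = 92.60 kΩ as a load on stage 1's tap.
Stage 1's lower leg becomes R2‖(R3+R4) = 2.149 kΩ, so V_mid = 15.1 × 2.149/3.149 = 10.30 V.
Stage 2 is itself unloaded: V_out = V_mid × R4/(R3+R4) = 10.30 × 4.70/92.60 = 0.523 V.

V_out ≈ 0.523 V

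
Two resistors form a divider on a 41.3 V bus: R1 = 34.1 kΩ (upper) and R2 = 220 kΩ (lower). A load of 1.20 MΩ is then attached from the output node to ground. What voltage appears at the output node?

The load sits in parallel with R2: R2‖R_L = (220 × 1200) / (220 + 1200) = 185.9 kΩ.
V_out = 41.3 × 185.9 / (34.1 + 185.9) = 41.3 × 185.9/220.0 = 34.9 V.
(Unloaded it would have been 35.8 V.)

V_out ≈ 34.9 V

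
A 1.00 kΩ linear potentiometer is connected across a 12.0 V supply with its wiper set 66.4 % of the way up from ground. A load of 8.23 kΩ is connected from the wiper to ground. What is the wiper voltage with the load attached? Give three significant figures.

The wiper splits the pot into (1−α)R = 336.0 Ω above and αR = 664.0 Ω below.
Lower section ‖ load = 614.4 Ω.
V_wiper = 12.0 × 614.4/(336.0 + 614.4) = 7.76 V.

V ≈ 7.76 V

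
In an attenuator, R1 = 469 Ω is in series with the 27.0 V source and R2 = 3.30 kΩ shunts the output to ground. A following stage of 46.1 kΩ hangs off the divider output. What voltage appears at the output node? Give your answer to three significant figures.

V_out ≈ 23.4 V

The load sits in parallel with R2: R2‖R_L = (3300 × 46100) / (3300 + 46100) = 3080 Ω.
V_out = 27.0 × 3080 / (469 + 3080) = 27.0 × 3080/3549 = 23.4 V.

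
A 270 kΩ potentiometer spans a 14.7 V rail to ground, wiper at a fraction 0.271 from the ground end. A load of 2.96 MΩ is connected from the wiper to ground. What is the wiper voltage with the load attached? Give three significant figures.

V ≈ 3.91 V

The wiper splits the pot into (1−α)R = 196.8 kΩ above and αR = 73.17 kΩ below.
Lower section ‖ load = 71.40 kΩ.
V_wiper = 14.7 × 71.40/(196.8 + 71.40) = 3.91 V.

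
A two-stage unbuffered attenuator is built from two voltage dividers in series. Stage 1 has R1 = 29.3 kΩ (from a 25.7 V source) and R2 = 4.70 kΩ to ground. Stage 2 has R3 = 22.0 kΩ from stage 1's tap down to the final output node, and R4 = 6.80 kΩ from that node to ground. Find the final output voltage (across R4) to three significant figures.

V_out ≈ 0.735 V

Stage 2 presents R3+R4 = 28.80 kΩ as a load on stage 1's tap.
Stage 1's lower leg becomes R2‖(R3+R4) = 4.041 kΩ, so V_mid = 25.7 × 4.041/33.34 = 3.115 V.
Stage 2 is itself unloaded: V_out = V_mid × R4/(R3+R4) = 3.115 × 6.80/28.80 = 0.735 V.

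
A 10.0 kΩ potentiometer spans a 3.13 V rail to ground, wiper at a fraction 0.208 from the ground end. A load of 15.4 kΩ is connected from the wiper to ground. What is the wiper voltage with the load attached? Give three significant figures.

The wiper splits the pot into (1−α)R = 7.920 kΩ above and αR = 2.080 kΩ below.
Lower section ‖ load = 1.832 kΩ.
V_wiper = 3.13 × 1.832/(7.920 + 1.832) = 0.588 V.

V ≈ 0.588 V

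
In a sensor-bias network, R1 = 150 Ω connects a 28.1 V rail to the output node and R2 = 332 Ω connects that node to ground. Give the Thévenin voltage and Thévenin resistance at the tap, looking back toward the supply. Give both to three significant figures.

V_th = 19.4 V, R_th = 103 Ω

V_th is the open-circuit tap voltage: 28.1 × 332/(150 + 332) = 19.4 V.
With the supply zeroed, R1 and R2 appear in parallel from the tap: R_th = R1‖R2 = (150 × 332)/482.0 = 103 Ω.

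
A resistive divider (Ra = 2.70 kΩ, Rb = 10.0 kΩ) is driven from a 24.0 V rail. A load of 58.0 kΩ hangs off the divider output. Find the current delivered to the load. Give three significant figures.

I_L ≈ 0.314 mA

Rb‖R_L = 8.529 kΩ; V_out = 24.0 × 8.529/11.23 = 18.23 V.
I_L = V_out / R_L = 18.23 / 58.0 kΩ = 0.314 mA.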